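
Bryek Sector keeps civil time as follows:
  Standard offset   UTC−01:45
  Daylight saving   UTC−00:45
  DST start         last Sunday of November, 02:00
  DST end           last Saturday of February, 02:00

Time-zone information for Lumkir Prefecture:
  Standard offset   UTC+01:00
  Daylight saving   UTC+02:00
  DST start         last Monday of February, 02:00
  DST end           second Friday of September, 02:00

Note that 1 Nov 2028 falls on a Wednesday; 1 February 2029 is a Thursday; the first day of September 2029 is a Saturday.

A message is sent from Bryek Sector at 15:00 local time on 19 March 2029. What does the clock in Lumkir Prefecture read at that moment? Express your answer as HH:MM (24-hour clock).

18:45

1 November 2028 is a Wednesday, so Sundays fall on 5, 12, 19, 26; the last is November 26.
1 February 2029 is a Thursday, so Saturdays fall on 3, 10, 17, 24; the last is February 24.
19 March 2029 does not fall between 26 November 2028 and 24 February 2029, so daylight saving is not in effect and Bryek Sector is at UTC−01:45.
15:00 Bryek Sector + 1h45m = 16:45 UTC.
1 February 2029 is a Thursday, so Mondays fall on 5, 12, 19, 26; the last is February 26.
1 September 2029 is a Saturday, so the first Friday is September 7 and the second is September 14.
At the standard offset (UTC+01:00), 16:45 UTC + 1h = 17:45 Lumkir Prefecture standard time.
The standard-time date in Lumkir Prefecture, 19 March 2029, falls between 26 February and 14 September, so daylight saving is in effect and Lumkir Prefecture is at UTC+02:00.
16:45 UTC + 2h = 18:45 Lumkir Prefecture.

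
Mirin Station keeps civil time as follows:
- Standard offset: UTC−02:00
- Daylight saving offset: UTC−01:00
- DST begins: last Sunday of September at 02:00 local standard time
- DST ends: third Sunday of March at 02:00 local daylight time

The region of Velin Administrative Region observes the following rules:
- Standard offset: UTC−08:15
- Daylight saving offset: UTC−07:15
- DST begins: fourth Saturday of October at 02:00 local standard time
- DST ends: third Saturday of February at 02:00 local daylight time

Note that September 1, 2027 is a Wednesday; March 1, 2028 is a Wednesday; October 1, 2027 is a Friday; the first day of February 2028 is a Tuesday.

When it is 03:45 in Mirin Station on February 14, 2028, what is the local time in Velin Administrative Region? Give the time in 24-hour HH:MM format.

21:30

1 September 2027 is a Wednesday, so Sundays fall on 5, 12, 19, 26; the last is September 26.
1 March 2028 is a Wednesday, so the first Sunday is March 5 and the third is March 19.
Daylight saving runs 26 September 2027 – 19 March 2028; February 14, 2028 is inside that window, so Mirin Station is at UTC−01:00.
03:45 Mirin Station + 1h = 04:45 UTC.
1 October 2027 is a Friday, so the first Saturday is October 2 and the fourth is October 23.
1 February 2028 is a Tuesday, so the first Saturday is February 5 and the third is February 19.
At the standard offset (UTC−08:15), 04:45 UTC − 8h15m = 20:30 Velin Administrative Region standard time (rolling into the previous day, 13 February 2028).
The standard-time date in Velin Administrative Region, February 13, 2028, lies within the daylight-saving period (23 October 2027 – 19 February 2028), so Velin Administrative Region is on daylight time, UTC−07:15.
04:45 UTC − 7h15m = 21:30 Velin Administrative Region (rolling into the previous day, 13 February 2028).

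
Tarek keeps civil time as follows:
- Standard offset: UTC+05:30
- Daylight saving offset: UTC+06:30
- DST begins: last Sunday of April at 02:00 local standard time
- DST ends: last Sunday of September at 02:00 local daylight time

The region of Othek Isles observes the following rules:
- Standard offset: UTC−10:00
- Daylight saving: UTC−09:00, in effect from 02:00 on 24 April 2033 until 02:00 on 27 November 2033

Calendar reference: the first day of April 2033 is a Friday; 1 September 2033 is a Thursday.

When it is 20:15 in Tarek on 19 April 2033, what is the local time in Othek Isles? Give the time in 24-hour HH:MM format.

04:45

1 April 2033 is a Friday, so Sundays fall on 3, 10, 17, 24; the last is April 24.
1 September 2033 is a Thursday, so Sundays fall on 4, 11, 18, 25; the last is September 25.
Daylight saving runs 24 April – 25 September; 19 April 2033 is outside that window, so Tarek is on standard time at UTC+05:30.
20:15 Tarek − 5h30m = 14:45 UTC.
At the standard offset (UTC−10:00), 14:45 UTC − 10h = 04:45 Othek Isles standard time.
The standard-time date in Othek Isles, 19 April 2033, is outside the daylight-saving period (24 April – 27 November), so Othek Isles is on standard time, UTC−10:00.
14:45 UTC − 10h = 04:45 Othek Isles.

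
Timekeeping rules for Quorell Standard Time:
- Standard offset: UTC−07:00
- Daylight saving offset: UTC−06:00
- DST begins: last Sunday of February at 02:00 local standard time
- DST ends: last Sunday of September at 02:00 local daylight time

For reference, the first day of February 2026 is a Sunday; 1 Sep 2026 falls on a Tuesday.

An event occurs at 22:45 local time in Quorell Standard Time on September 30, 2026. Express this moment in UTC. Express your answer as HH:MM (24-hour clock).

05:45

1 February 2026 is a Sunday, so Sundays fall on 1, 8, 15, 22; the last is February 22.
1 September 2026 is a Tuesday, so Sundays fall on 6, 13, 20, 27; the last is September 27.
September 30, 2026 is outside the daylight-saving period (22 February – 27 September), so Quorell Standard Time is on standard time, UTC−07:00.
22:45 local + 7h = 05:45 UTC (rolling into the next day, 1 October 2026).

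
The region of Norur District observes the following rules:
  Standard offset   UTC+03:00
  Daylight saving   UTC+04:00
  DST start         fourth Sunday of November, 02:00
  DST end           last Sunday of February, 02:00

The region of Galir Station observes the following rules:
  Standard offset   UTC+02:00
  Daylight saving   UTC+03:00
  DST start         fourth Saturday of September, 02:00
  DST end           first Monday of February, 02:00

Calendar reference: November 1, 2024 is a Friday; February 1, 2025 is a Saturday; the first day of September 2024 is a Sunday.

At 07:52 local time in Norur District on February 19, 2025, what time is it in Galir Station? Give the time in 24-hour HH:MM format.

05:52

1 November 2024 is a Friday, so the first Sunday is November 3 and the fourth is November 24.
1 February 2025 is a Saturday, so Sundays fall on 2, 9, 16, 23; the last is February 23.
February 19, 2025 falls between 24 November 2024 and 23 February 2025, so daylight saving is in effect and Norur District is at UTC+04:00.
07:52 Norur District − 4h = 03:52 UTC.
1 September 2024 is a Sunday, so the first Saturday is September 7 and the fourth is September 28.
1 February 2025 is a Saturday, so the first Monday is February 3.
At the standard offset (UTC+02:00), 03:52 UTC + 2h = 05:52 Galir Station standard time.
The standard-time date in Galir Station, February 19, 2025, is outside the daylight-saving period (28 September 2024 – 3 February 2025), so Galir Station is on standard time, UTC+02:00.
03:52 UTC + 2h = 05:52 Galir Station.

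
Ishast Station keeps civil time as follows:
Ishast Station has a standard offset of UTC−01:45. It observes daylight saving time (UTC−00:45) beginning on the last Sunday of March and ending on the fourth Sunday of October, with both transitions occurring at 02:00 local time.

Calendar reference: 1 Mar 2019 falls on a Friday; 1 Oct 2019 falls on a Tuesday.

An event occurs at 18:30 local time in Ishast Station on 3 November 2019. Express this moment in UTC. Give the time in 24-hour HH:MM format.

20:15

1 March 2019 is a Friday, so Sundays fall on 3, 10, 17, 24, 31; the last is March 31.
1 October 2019 is a Tuesday, so the first Sunday is October 6 and the fourth is October 27.
Daylight saving runs 31 March – 27 October; 3 November 2019 is outside that window, so Ishast Station is on standard time at UTC−01:45.
18:30 local + 1h45m = 20:15 UTC.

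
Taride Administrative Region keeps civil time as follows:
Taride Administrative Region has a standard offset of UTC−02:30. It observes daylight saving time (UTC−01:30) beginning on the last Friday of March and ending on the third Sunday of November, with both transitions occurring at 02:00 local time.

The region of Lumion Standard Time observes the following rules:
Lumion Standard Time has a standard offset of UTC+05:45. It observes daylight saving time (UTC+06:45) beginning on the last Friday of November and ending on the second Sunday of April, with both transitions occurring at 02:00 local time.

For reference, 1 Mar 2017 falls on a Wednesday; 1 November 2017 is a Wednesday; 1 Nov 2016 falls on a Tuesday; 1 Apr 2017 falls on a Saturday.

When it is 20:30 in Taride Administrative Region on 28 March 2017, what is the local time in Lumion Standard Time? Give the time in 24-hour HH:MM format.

1 March 2017 is a Wednesday, so Fridays fall on 3, 10, 17, 24, 31; the last is March 31.
1 November 2017 is a Wednesday, so the first Sunday is November 5 and the third is November 19.
28 March 2017 does not fall between 31 March and 19 November, so daylight saving is not in effect and Taride Administrative Region is at UTC−02:30.
20:30 Taride Administrative Region + 2h30m = 23:00 UTC.
1 November 2016 is a Tuesday, so Fridays fall on 4, 11, 18, 25; the last is November 25.
1 April 2017 is a Saturday, so the first Sunday is April 2 and the second is April 9.
At the standard offset (UTC+05:45), 23:00 UTC + 5h45m = 04:45 Lumion Standard Time standard time (rolling into the next day, 29 March 2017).
The standard-time date in Lumion Standard Time, 29 March 2017, lies within the daylight-saving period (25 November 2016 – 9 April 2017), so Lumion Standard Time is on daylight time, UTC+06:45.
23:00 UTC + 6h45m = 05:45 Lumion Standard Time (rolling into the next day, 29 March 2017).

05:45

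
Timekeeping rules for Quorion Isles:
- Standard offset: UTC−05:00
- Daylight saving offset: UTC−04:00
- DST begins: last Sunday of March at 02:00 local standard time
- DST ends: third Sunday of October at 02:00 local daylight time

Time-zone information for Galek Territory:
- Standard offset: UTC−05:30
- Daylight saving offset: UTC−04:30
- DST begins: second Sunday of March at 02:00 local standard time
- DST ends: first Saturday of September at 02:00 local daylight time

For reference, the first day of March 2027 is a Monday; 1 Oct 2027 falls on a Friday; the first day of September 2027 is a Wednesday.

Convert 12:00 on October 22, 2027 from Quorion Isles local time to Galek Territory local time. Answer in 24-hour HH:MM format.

11:30

1 March 2027 is a Monday, so Sundays fall on 7, 14, 21, 28; the last is March 28.
1 October 2027 is a Friday, so the first Sunday is October 3 and the third is October 17.
October 22, 2027 does not fall between 28 March and 17 October, so daylight saving is not in effect and Quorion Isles is at UTC−05:00.
12:00 Quorion Isles + 5h = 17:00 UTC.
1 March 2027 is a Monday, so the first Sunday is March 7 and the second is March 14.
1 September 2027 is a Wednesday, so the first Saturday is September 4.
At the standard offset (UTC−05:30), 17:00 UTC − 5h30m = 11:30 Galek Territory standard time.
The standard-time date in Galek Territory, October 22, 2027, is outside the daylight-saving period (14 March – 4 September), so Galek Territory is on standard time, UTC−05:30.
17:00 UTC − 5h30m = 11:30 Galek Territory.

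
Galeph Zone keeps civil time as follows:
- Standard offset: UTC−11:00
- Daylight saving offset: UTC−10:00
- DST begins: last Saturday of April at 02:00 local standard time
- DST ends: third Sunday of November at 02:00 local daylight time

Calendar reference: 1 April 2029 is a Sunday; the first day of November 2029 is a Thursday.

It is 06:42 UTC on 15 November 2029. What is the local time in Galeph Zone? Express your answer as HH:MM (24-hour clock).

20:42

1 April 2029 is a Sunday, so Saturdays fall on 7, 14, 21, 28; the last is April 28.
1 November 2029 is a Thursday, so the first Sunday is November 4 and the third is November 18.
At the standard offset (UTC−11:00), 06:42 UTC − 11h = 19:42 Galeph Zone standard time (rolling into the previous day, 14 November 2029).
The standard-time date in Galeph Zone, 14 November 2029, lies within the daylight-saving period (28 April – 18 November), so Galeph Zone is on daylight time, UTC−10:00.
06:42 UTC − 10h = 20:42 local (rolling into the previous day, 14 November 2029).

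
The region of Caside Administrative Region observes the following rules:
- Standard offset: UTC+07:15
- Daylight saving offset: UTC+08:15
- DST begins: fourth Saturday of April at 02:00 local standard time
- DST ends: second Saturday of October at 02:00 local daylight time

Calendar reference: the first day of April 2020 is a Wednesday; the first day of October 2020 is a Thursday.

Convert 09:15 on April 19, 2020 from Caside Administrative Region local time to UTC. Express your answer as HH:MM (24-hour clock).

1 April 2020 is a Wednesday, so the first Saturday is April 4 and the fourth is April 25.
1 October 2020 is a Thursday, so the first Saturday is October 3 and the second is October 10.
April 19, 2020 is outside the daylight-saving period (25 April – 10 October), so Caside Administrative Region is on standard time, UTC+07:15.
09:15 local − 7h15m = 02:00 UTC.

02:00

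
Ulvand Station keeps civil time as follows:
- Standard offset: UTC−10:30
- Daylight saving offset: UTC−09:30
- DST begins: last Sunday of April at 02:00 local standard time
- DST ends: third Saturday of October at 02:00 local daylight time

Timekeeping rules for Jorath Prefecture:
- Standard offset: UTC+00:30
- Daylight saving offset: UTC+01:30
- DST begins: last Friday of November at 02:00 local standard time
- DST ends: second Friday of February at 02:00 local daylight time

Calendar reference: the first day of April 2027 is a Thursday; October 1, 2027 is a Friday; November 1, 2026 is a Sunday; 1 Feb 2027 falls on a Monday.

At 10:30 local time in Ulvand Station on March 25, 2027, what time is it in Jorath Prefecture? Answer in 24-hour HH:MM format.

1 April 2027 is a Thursday, so Sundays fall on 4, 11, 18, 25; the last is April 25.
1 October 2027 is a Friday, so the first Saturday is October 2 and the third is October 16.
March 25, 2027 does not fall between 25 April and 16 October, so daylight saving is not in effect and Ulvand Station is at UTC−10:30.
10:30 Ulvand Station + 10h30m = 21:00 UTC.
1 November 2026 is a Sunday, so Fridays fall on 6, 13, 20, 27; the last is November 27.
1 February 2027 is a Monday, so the first Friday is February 5 and the second is February 12.
At the standard offset (UTC+00:30), 21:00 UTC + 0h30m = 21:30 Jorath Prefecture standard time.
The standard-time date in Jorath Prefecture, March 25, 2027, is outside the daylight-saving period (27 November 2026 – 12 February 2027), so Jorath Prefecture is on standard time, UTC+00:30.
21:00 UTC + 0h30m = 21:30 Jorath Prefecture.

21:30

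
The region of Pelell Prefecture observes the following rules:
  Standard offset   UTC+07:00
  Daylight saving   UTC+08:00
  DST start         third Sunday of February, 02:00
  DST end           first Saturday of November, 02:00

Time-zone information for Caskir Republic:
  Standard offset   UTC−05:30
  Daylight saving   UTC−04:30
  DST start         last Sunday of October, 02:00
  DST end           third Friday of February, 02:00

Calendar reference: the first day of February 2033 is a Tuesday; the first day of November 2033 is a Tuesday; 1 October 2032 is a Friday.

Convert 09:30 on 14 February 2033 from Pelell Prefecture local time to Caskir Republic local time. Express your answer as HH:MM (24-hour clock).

1 February 2033 is a Tuesday, so the first Sunday is February 6 and the third is February 20.
1 November 2033 is a Tuesday, so the first Saturday is November 5.
14 February 2033 does not fall between 20 February and 5 November, so daylight saving is not in effect and Pelell Prefecture is at UTC+07:00.
09:30 Pelell Prefecture − 7h = 02:30 UTC.
1 October 2032 is a Friday, so Sundays fall on 3, 10, 17, 24, 31; the last is October 31.
1 February 2033 is a Tuesday, so the first Friday is February 4 and the third is February 18.
At the standard offset (UTC−05:30), 02:30 UTC − 5h30m = 21:00 Caskir Republic standard time (rolling into the previous day, 13 February 2033).
Daylight saving runs 31 October 2032 – 18 February 2033; the standard-time date in Caskir Republic, 13 February 2033, is inside that window, so Caskir Republic is at UTC−04:30.
02:30 UTC − 4h30m = 22:00 Caskir Republic (rolling into the previous day, 13 February 2033).

22:00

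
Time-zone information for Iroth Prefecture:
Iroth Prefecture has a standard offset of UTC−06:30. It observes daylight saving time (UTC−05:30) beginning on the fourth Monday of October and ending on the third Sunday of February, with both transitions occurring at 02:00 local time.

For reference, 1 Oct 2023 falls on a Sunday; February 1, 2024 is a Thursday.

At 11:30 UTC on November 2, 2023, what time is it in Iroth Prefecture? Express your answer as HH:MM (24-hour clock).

06:00

1 October 2023 is a Sunday, so the first Monday is October 2 and the fourth is October 23.
1 February 2024 is a Thursday, so the first Sunday is February 4 and the third is February 18.
At the standard offset (UTC−06:30), 11:30 UTC − 6h30m = 05:00 Iroth Prefecture standard time.
The standard-time date in Iroth Prefecture, November 2, 2023, falls between 23 October 2023 and 18 February 2024, so daylight saving is in effect and Iroth Prefecture is at UTC−05:30.
11:30 UTC − 5h30m = 06:00 local.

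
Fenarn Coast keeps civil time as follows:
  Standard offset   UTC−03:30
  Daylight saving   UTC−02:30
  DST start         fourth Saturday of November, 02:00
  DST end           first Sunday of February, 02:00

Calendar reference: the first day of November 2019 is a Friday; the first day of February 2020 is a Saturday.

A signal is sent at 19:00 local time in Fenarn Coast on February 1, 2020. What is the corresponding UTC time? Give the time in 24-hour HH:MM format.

21:30

1 November 2019 is a Friday, so the first Saturday is November 2 and the fourth is November 23.
1 February 2020 is a Saturday, so the first Sunday is February 2.
February 1, 2020 falls between 23 November 2019 and 2 February 2020, so daylight saving is in effect and Fenarn Coast is at UTC−02:30.
19:00 local + 2h30m = 21:30 UTC.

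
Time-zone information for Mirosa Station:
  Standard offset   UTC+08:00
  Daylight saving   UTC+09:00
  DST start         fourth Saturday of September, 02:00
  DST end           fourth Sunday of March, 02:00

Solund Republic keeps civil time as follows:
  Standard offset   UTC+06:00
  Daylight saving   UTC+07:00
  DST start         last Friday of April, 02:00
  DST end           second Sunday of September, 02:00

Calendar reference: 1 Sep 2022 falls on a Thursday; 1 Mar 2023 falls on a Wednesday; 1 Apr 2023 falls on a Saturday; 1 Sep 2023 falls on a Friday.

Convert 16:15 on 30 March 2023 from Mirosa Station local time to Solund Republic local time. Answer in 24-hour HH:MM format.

14:15

1 September 2022 is a Thursday, so the first Saturday is September 3 and the fourth is September 24.
1 March 2023 is a Wednesday, so the first Sunday is March 5 and the fourth is March 26.
Daylight saving runs 24 September 2022 – 26 March 2023; 30 March 2023 is outside that window, so Mirosa Station is on standard time at UTC+08:00.
16:15 Mirosa Station − 8h = 08:15 UTC.
1 April 2023 is a Saturday, so Fridays fall on 7, 14, 21, 28; the last is April 28.
1 September 2023 is a Friday, so the first Sunday is September 3 and the second is September 10.
At the standard offset (UTC+06:00), 08:15 UTC + 6h = 14:15 Solund Republic standard time.
The standard-time date in Solund Republic, 30 March 2023, is outside the daylight-saving period (28 April – 10 September), so Solund Republic is on standard time, UTC+06:00.
08:15 UTC + 6h = 14:15 Solund Republic.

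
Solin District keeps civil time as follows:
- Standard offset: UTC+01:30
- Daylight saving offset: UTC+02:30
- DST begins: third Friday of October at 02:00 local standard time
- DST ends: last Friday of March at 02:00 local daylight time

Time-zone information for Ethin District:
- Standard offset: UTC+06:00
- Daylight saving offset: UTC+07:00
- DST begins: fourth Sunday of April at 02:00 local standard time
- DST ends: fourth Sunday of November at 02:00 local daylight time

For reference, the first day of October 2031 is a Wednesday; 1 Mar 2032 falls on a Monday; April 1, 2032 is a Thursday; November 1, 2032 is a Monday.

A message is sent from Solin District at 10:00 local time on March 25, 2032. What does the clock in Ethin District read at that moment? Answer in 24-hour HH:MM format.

1 October 2031 is a Wednesday, so the first Friday is October 3 and the third is October 17.
1 March 2032 is a Monday, so Fridays fall on 5, 12, 19, 26; the last is March 26.
March 25, 2032 falls between 17 October 2031 and 26 March 2032, so daylight saving is in effect and Solin District is at UTC+02:30.
10:00 Solin District − 2h30m = 07:30 UTC.
1 April 2032 is a Thursday, so the first Sunday is April 4 and the fourth is April 25.
1 November 2032 is a Monday, so the first Sunday is November 7 and the fourth is November 28.
At the standard offset (UTC+06:00), 07:30 UTC + 6h = 13:30 Ethin District standard time.
The standard-time date in Ethin District, March 25, 2032, is outside the daylight-saving period (25 April – 28 November), so Ethin District is on standard time, UTC+06:00.
07:30 UTC + 6h = 13:30 Ethin District.

13:30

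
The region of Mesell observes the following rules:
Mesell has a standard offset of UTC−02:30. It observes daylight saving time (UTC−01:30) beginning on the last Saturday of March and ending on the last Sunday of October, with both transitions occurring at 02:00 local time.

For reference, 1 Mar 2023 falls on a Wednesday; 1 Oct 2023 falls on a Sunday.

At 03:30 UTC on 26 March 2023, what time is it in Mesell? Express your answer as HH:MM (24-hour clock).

02:00

1 March 2023 is a Wednesday, so Saturdays fall on 4, 11, 18, 25; the last is March 25.
1 October 2023 is a Sunday, so Sundays fall on 1, 8, 15, 22, 29; the last is October 29.
At the standard offset (UTC−02:30), 03:30 UTC − 2h30m = 01:00 Mesell standard time.
Daylight saving runs 25 March – 29 October; the standard-time date in Mesell, 26 March 2023, is inside that window, so Mesell is at UTC−01:30.
03:30 UTC − 1h30m = 02:00 local.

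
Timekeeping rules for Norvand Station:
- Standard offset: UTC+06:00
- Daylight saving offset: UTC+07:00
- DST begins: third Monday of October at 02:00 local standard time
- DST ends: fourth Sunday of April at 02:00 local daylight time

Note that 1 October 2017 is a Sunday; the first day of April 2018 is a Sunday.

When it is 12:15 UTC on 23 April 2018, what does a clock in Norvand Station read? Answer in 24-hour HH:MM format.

18:15

1 October 2017 is a Sunday, so the first Monday is October 2 and the third is October 16.
1 April 2018 is a Sunday, so the first Sunday is April 1 and the fourth is April 22.
At the standard offset (UTC+06:00), 12:15 UTC + 6h = 18:15 Norvand Station standard time.
The standard-time date in Norvand Station, 23 April 2018, is outside the daylight-saving period (16 October 2017 – 22 April 2018), so Norvand Station is on standard time, UTC+06:00.
12:15 UTC + 6h = 18:15 local.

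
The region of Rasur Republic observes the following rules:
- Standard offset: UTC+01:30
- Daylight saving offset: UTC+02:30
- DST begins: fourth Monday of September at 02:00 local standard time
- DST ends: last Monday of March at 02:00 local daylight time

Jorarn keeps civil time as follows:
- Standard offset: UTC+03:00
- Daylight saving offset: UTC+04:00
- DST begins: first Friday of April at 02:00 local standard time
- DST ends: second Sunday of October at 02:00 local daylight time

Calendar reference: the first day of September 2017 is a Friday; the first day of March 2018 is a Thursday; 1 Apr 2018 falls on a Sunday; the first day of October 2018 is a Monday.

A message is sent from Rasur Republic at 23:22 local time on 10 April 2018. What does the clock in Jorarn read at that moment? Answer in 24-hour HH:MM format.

01:52

1 September 2017 is a Friday, so the first Monday is September 4 and the fourth is September 25.
1 March 2018 is a Thursday, so Mondays fall on 5, 12, 19, 26; the last is March 26.
10 April 2018 is outside the daylight-saving period (25 September 2017 – 26 March 2018), so Rasur Republic is on standard time, UTC+01:30.
23:22 Rasur Republic − 1h30m = 21:52 UTC.
1 April 2018 is a Sunday, so the first Friday is April 6.
1 October 2018 is a Monday, so the first Sunday is October 7 and the second is October 14.
At the standard offset (UTC+03:00), 21:52 UTC + 3h = 00:52 Jorarn standard time (rolling into the next day, 11 April 2018).
The standard-time date in Jorarn, 11 April 2018, falls between 6 April and 14 October, so daylight saving is in effect and Jorarn is at UTC+04:00.
21:52 UTC + 4h = 01:52 Jorarn (rolling into the next day, 11 April 2018).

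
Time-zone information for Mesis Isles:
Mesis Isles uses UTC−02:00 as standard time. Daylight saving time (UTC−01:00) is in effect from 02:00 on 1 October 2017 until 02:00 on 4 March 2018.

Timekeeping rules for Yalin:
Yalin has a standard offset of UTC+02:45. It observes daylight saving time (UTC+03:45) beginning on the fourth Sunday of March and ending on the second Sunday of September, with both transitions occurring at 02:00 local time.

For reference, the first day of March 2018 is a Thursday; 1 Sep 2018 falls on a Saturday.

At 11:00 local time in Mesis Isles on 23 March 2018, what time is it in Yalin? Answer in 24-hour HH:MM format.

23 March 2018 does not fall between 1 October 2017 and 4 March 2018, so daylight saving is not in effect and Mesis Isles is at UTC−02:00.
11:00 Mesis Isles + 2h = 13:00 UTC.
1 March 2018 is a Thursday, so the first Sunday is March 4 and the fourth is March 25.
1 September 2018 is a Saturday, so the first Sunday is September 2 and the second is September 9.
At the standard offset (UTC+02:45), 13:00 UTC + 2h45m = 15:45 Yalin standard time.
Daylight saving runs 25 March – 9 September; the standard-time date in Yalin, 23 March 2018, is outside that window, so Yalin is on standard time at UTC+02:45.
13:00 UTC + 2h45m = 15:45 Yalin.

15:45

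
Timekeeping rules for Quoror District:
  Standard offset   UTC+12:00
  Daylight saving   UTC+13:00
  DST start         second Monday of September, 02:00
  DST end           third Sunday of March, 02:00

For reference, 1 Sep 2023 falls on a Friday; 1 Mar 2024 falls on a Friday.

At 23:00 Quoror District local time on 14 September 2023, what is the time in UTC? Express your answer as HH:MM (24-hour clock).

10:00

1 September 2023 is a Friday, so the first Monday is September 4 and the second is September 11.
1 March 2024 is a Friday, so the first Sunday is March 3 and the third is March 17.
Daylight saving runs 11 September 2023 – 17 March 2024; 14 September 2023 is inside that window, so Quoror District is at UTC+13:00.
23:00 local − 13h = 10:00 UTC.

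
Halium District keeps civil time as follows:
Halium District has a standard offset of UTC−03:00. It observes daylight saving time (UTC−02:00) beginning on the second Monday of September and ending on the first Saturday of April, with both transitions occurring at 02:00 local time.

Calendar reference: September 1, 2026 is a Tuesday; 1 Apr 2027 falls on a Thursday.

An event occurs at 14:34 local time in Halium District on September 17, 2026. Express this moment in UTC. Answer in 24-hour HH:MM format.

16:34

1 September 2026 is a Tuesday, so the first Monday is September 7 and the second is September 14.
1 April 2027 is a Thursday, so the first Saturday is April 3.
Daylight saving runs 14 September 2026 – 3 April 2027; September 17, 2026 is inside that window, so Halium District is at UTC−02:00.
14:34 local + 2h = 16:34 UTC.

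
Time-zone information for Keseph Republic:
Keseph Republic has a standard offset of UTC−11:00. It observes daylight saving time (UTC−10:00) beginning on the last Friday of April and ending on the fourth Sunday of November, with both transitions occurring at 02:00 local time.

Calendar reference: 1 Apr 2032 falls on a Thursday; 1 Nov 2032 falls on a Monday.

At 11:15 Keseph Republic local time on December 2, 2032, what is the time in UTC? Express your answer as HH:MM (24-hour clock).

1 April 2032 is a Thursday, so Fridays fall on 2, 9, 16, 23, 30; the last is April 30.
1 November 2032 is a Monday, so the first Sunday is November 7 and the fourth is November 28.
December 2, 2032 is outside the daylight-saving period (30 April – 28 November), so Keseph Republic is on standard time, UTC−11:00.
11:15 local + 11h = 22:15 UTC.

22:15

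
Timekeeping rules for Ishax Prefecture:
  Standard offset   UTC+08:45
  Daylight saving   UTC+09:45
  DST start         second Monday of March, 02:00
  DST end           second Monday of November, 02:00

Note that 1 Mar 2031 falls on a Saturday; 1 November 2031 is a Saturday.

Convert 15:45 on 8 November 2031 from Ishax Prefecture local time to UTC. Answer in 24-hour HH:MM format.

1 March 2031 is a Saturday, so the first Monday is March 3 and the second is March 10.
1 November 2031 is a Saturday, so the first Monday is November 3 and the second is November 10.
8 November 2031 falls between 10 March and 10 November, so daylight saving is in effect and Ishax Prefecture is at UTC+09:45.
15:45 local − 9h45m = 06:00 UTC.

06:00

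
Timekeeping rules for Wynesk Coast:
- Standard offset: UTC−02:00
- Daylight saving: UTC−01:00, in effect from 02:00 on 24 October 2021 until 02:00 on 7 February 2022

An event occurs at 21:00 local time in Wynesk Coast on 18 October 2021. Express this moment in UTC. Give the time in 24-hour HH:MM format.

18 October 2021 does not fall between 24 October 2021 and 7 February 2022, so daylight saving is not in effect and Wynesk Coast is at UTC−02:00.
21:00 local + 2h = 23:00 UTC.

23:00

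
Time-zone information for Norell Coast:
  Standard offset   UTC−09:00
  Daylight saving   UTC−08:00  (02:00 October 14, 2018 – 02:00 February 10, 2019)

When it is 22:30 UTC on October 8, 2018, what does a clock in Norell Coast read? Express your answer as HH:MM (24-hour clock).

13:30

At the standard offset (UTC−09:00), 22:30 UTC − 9h = 13:30 Norell Coast standard time.
The standard-time date in Norell Coast, October 8, 2018, does not fall between 14 October 2018 and 10 February 2019, so daylight saving is not in effect and Norell Coast is at UTC−09:00.
22:30 UTC − 9h = 13:30 local.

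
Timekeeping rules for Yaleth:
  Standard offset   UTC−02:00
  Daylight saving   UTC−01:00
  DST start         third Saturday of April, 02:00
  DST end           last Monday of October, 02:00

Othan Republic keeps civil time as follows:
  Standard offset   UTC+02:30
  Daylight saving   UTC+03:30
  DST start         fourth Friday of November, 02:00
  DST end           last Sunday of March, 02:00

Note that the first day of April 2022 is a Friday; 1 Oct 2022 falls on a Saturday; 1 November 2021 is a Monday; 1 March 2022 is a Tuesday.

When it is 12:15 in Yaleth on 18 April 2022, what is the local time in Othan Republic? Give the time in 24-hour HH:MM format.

1 April 2022 is a Friday, so the first Saturday is April 2 and the third is April 16.
1 October 2022 is a Saturday, so Mondays fall on 3, 10, 17, 24, 31; the last is October 31.
18 April 2022 falls between 16 April and 31 October, so daylight saving is in effect and Yaleth is at UTC−01:00.
12:15 Yaleth + 1h = 13:15 UTC.
1 November 2021 is a Monday, so the first Friday is November 5 and the fourth is November 26.
1 March 2022 is a Tuesday, so Sundays fall on 6, 13, 20, 27; the last is March 27.
At the standard offset (UTC+02:30), 13:15 UTC + 2h30m = 15:45 Othan Republic standard time.
Daylight saving runs 26 November 2021 – 27 March 2022; the standard-time date in Othan Republic, 18 April 2022, is outside that window, so Othan Republic is on standard time at UTC+02:30.
13:15 UTC + 2h30m = 15:45 Othan Republic.

15:45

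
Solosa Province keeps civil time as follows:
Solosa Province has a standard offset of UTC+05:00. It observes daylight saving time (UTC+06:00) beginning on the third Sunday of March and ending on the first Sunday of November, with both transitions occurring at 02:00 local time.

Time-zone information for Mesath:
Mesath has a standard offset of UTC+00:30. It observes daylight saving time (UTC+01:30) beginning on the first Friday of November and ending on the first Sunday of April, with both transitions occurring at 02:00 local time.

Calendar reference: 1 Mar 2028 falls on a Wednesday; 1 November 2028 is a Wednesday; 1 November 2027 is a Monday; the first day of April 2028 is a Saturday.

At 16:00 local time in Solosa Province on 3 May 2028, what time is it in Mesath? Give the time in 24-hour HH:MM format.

1 March 2028 is a Wednesday, so the first Sunday is March 5 and the third is March 19.
1 November 2028 is a Wednesday, so the first Sunday is November 5.
3 May 2028 lies within the daylight-saving period (19 March – 5 November), so Solosa Province is on daylight time, UTC+06:00.
16:00 Solosa Province − 6h = 10:00 UTC.
1 November 2027 is a Monday, so the first Friday is November 5.
1 April 2028 is a Saturday, so the first Sunday is April 2.
At the standard offset (UTC+00:30), 10:00 UTC + 0h30m = 10:30 Mesath standard time.
Daylight saving runs 5 November 2027 – 2 April 2028; the standard-time date in Mesath, 3 May 2028, is outside that window, so Mesath is on standard time at UTC+00:30.
10:00 UTC + 0h30m = 10:30 Mesath.

10:30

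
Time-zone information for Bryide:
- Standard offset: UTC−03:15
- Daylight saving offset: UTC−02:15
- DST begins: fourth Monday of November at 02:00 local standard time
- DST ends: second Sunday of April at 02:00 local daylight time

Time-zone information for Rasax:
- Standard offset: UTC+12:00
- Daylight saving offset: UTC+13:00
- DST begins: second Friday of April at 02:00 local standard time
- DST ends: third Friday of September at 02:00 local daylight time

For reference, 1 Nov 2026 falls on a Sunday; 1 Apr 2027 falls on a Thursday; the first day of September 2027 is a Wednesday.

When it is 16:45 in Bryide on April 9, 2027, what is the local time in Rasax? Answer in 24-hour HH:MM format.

08:00

1 November 2026 is a Sunday, so the first Monday is November 2 and the fourth is November 23.
1 April 2027 is a Thursday, so the first Sunday is April 4 and the second is April 11.
April 9, 2027 lies within the daylight-saving period (23 November 2026 – 11 April 2027), so Bryide is on daylight time, UTC−02:15.
16:45 Bryide + 2h15m = 19:00 UTC.
1 April 2027 is a Thursday, so the first Friday is April 2 and the second is April 9.
1 September 2027 is a Wednesday, so the first Friday is September 3 and the third is September 17.
At the standard offset (UTC+12:00), 19:00 UTC + 12h = 07:00 Rasax standard time (rolling into the next day, 10 April 2027).
The standard-time date in Rasax, April 10, 2027, lies within the daylight-saving period (9 April – 17 September), so Rasax is on daylight time, UTC+13:00.
19:00 UTC + 13h = 08:00 Rasax (rolling into the next day, 10 April 2027).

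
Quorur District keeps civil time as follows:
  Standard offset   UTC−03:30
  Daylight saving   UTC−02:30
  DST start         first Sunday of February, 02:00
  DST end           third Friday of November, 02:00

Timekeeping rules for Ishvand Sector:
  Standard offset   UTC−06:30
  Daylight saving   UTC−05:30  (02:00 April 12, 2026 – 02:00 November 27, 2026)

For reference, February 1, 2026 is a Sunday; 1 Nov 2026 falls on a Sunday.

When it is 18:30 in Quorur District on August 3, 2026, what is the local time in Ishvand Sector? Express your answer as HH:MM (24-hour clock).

1 February 2026 is a Sunday, so the first Sunday is February 1.
1 November 2026 is a Sunday, so the first Friday is November 6 and the third is November 20.
Daylight saving runs 1 February – 20 November; August 3, 2026 is inside that window, so Quorur District is at UTC−02:30.
18:30 Quorur District + 2h30m = 21:00 UTC.
At the standard offset (UTC−06:30), 21:00 UTC − 6h30m = 14:30 Ishvand Sector standard time.
The standard-time date in Ishvand Sector, August 3, 2026, lies within the daylight-saving period (12 April – 27 November), so Ishvand Sector is on daylight time, UTC−05:30.
21:00 UTC − 5h30m = 15:30 Ishvand Sector.

15:30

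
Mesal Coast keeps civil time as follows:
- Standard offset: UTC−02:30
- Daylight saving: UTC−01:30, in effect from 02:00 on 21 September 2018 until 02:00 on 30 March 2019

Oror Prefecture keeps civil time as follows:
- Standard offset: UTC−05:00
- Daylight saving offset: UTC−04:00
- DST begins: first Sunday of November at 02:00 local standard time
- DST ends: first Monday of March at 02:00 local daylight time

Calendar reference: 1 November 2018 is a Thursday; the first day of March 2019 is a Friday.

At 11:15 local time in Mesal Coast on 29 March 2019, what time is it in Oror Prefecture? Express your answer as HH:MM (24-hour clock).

07:45

29 March 2019 lies within the daylight-saving period (21 September 2018 – 30 March 2019), so Mesal Coast is on daylight time, UTC−01:30.
11:15 Mesal Coast + 1h30m = 12:45 UTC.
1 November 2018 is a Thursday, so the first Sunday is November 4.
1 March 2019 is a Friday, so the first Monday is March 4.
At the standard offset (UTC−05:00), 12:45 UTC − 5h = 07:45 Oror Prefecture standard time.
Daylight saving runs 4 November 2018 – 4 March 2019; the standard-time date in Oror Prefecture, 29 March 2019, is outside that window, so Oror Prefecture is on standard time at UTC−05:00.
12:45 UTC − 5h = 07:45 Oror Prefecture.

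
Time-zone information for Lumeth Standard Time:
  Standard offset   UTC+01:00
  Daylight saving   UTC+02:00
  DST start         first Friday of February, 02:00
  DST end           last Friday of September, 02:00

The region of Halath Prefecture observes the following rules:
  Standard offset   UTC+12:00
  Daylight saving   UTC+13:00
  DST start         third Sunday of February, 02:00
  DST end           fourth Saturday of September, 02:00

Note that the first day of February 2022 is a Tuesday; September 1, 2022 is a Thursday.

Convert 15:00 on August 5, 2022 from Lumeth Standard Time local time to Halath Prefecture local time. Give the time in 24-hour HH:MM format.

02:00

1 February 2022 is a Tuesday, so the first Friday is February 4.
1 September 2022 is a Thursday, so Fridays fall on 2, 9, 16, 23, 30; the last is September 30.
August 5, 2022 lies within the daylight-saving period (4 February – 30 September), so Lumeth Standard Time is on daylight time, UTC+02:00.
15:00 Lumeth Standard Time − 2h = 13:00 UTC.
1 February 2022 is a Tuesday, so the first Sunday is February 6 and the third is February 20.
1 September 2022 is a Thursday, so the first Saturday is September 3 and the fourth is September 24.
At the standard offset (UTC+12:00), 13:00 UTC + 12h = 01:00 Halath Prefecture standard time (rolling into the next day, 6 August 2022).
The standard-time date in Halath Prefecture, August 6, 2022, falls between 20 February and 24 September, so daylight saving is in effect and Halath Prefecture is at UTC+13:00.
13:00 UTC + 13h = 02:00 Halath Prefecture (rolling into the next day, 6 August 2022).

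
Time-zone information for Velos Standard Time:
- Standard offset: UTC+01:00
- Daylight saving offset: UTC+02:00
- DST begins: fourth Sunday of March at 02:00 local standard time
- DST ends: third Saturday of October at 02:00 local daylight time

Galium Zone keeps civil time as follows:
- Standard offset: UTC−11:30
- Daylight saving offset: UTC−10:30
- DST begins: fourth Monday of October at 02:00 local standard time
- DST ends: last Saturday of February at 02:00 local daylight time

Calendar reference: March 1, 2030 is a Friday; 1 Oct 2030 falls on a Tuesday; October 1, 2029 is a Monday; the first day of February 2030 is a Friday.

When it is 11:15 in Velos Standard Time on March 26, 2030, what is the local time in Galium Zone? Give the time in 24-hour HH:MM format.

21:45

1 March 2030 is a Friday, so the first Sunday is March 3 and the fourth is March 24.
1 October 2030 is a Tuesday, so the first Saturday is October 5 and the third is October 19.
March 26, 2030 lies within the daylight-saving period (24 March – 19 October), so Velos Standard Time is on daylight time, UTC+02:00.
11:15 Velos Standard Time − 2h = 09:15 UTC.
1 October 2029 is a Monday, so the first Monday is October 1 and the fourth is October 22.
1 February 2030 is a Friday, so Saturdays fall on 2, 9, 16, 23; the last is February 23.
At the standard offset (UTC−11:30), 09:15 UTC − 11h30m = 21:45 Galium Zone standard time (rolling into the previous day, 25 March 2030).
The standard-time date in Galium Zone, March 25, 2030, does not fall between 22 October 2029 and 23 February 2030, so daylight saving is not in effect and Galium Zone is at UTC−11:30.
09:15 UTC − 11h30m = 21:45 Galium Zone (rolling into the previous day, 25 March 2030).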